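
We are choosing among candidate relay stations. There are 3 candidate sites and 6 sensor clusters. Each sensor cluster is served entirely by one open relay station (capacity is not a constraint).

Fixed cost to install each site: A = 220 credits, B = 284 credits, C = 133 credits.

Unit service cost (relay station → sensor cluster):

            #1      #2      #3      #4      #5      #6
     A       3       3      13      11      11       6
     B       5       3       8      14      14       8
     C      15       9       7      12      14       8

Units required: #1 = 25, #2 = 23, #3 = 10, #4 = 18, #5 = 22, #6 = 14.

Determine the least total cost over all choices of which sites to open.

Minimum total cost: 1018

For any fixed open set, each sensor cluster goes to its cheapest open site; total = fixed + service.
{A}: #1→A 3·25=75, #2→A 3·23=69, #3→A 13·10=130, #4→A 11·18=198, #5→A 11·22=242, #6→A 6·14=84. Service 798; fixed 220; total 1018.
{A, C}: #1→A 3·25=75, #2→A 3·23=69, #3→C 7·10=70, #4→A 11·18=198, #5→A 11·22=242, #6→A 6·14=84. Service 738; fixed 353; total 1091.
{B}: service 946 + fixed 284 = 1230
{A, B, C}: service 738 + fixed 637 = 1375
No other subset beats 1018.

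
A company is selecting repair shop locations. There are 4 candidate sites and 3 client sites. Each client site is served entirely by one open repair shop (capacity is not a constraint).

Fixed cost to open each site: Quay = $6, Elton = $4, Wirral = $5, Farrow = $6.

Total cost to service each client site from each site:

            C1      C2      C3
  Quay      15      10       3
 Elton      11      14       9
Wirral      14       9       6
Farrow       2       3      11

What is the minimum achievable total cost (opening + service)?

For any fixed open set, each client site goes to its cheapest open site; total = fixed + service.
{Quay, Farrow}: C1→Farrow 2, C2→Farrow 3, C3→Quay 3. Service 8; fixed 12; total 20.
{Wirral, Farrow}: C1→Farrow 2, C2→Farrow 3, C3→Wirral 6. Service 11; fixed 11; total 22.
{Farrow}: C1→Farrow 2, C2→Farrow 3, C3→Farrow 11. Service 16; fixed 6; total 22.
{Quay, Elton, Wirral, Farrow}: service 8 + fixed 21 = 29
No other subset beats 20.

Minimum total cost: 20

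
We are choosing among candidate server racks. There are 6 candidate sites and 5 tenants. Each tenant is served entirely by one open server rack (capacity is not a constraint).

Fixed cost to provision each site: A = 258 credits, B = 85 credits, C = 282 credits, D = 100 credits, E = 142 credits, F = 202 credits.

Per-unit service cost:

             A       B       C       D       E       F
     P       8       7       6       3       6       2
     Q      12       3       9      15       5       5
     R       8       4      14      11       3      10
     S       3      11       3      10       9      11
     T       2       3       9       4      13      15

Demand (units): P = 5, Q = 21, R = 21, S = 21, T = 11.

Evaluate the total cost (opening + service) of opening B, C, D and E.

Each tenant is assigned to its cheapest site among the open ones.
{B, C, D, E}: P→D 3·5=15, Q→B 3·21=63, R→E 3·21=63, S→C 3·21=63, T→B 3·11=33. Service 237; fixed 609; total 846.

Total cost: 846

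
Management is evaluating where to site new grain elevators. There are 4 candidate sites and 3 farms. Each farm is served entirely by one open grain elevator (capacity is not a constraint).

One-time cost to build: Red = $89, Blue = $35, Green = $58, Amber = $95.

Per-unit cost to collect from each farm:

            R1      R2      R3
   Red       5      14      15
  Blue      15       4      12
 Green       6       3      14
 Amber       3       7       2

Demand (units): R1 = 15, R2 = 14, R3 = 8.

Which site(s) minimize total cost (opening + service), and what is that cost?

Open Blue and Amber; minimum total cost 247.

For any fixed open set, each farm goes to its cheapest open site; total = fixed + service.
{Blue, Amber}: R1→Amber 3·15=45, R2→Blue 4·14=56, R3→Amber 2·8=16. Service 117; fixed 130; total 247.
{Amber}: service 159 + fixed 95 = 254
{Green, Amber}: R1→Amber 3·15=45, R2→Green 3·14=42, R3→Amber 2·8=16. Service 103; fixed 153; total 256.
{Red, Blue, Green, Amber}: R1→Amber 3·15=45, R2→Green 3·14=42, R3→Amber 2·8=16. Service 103; fixed 277; total 380.
(All 15 nonempty subsets were checked; Blue and Amber is lowest.)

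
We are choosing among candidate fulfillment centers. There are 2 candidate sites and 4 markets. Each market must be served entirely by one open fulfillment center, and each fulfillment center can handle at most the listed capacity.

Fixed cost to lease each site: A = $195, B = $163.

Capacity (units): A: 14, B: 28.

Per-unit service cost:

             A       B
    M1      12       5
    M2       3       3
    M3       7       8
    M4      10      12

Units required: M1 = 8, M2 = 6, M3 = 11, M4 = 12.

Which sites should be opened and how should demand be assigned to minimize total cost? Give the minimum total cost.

Minimum total cost: 624

Open {A, B}: M1→B 5·8=40, M2→B 3·6=18, M3→B 8·11=88, M4→A 10·12=120.
Loads: A carries 12/14, B carries 25/28. Service 266; fixed 358; total 624.
Next best feasible plan costs 637.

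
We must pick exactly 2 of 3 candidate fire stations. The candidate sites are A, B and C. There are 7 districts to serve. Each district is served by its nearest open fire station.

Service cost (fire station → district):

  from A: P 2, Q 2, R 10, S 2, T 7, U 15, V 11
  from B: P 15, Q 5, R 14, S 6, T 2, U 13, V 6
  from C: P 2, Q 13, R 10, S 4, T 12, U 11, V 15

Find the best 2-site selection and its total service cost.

With exactly 2 open, each district uses its cheapest among the chosen.
{A, B}: P→A 2, Q→A 2, R→A 10, S→A 2, T→B 2, U→B 13, V→B 6. Service cost 37.
{B, C}: service cost 40
{A, C}: service cost 45
Among all 3 size-2 choices, {A, B} is lowest.

Choose A and B; total service cost 37.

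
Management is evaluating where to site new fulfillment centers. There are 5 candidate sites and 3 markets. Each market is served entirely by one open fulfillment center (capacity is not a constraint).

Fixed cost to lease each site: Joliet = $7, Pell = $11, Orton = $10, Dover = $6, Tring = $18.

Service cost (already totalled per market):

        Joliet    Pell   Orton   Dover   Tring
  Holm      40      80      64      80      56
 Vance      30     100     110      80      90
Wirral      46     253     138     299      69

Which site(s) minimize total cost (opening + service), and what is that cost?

Open Joliet only; minimum total cost 123.

For any fixed open set, each market goes to its cheapest open site; total = fixed + service.
{Joliet}: Holm→Joliet 40, Vance→Joliet 30, Wirral→Joliet 46. Service 116; fixed 7; total 123.
{Joliet, Dover}: service 116 + fixed 13 = 129
{Joliet, Orton}: service 116 + fixed 17 = 133
{Joliet, Pell, Orton, Dover, Tring}: Holm→Joliet 40, Vance→Joliet 30, Wirral→Joliet 46. Service 116; fixed 52; total 168.
No other subset beats 123.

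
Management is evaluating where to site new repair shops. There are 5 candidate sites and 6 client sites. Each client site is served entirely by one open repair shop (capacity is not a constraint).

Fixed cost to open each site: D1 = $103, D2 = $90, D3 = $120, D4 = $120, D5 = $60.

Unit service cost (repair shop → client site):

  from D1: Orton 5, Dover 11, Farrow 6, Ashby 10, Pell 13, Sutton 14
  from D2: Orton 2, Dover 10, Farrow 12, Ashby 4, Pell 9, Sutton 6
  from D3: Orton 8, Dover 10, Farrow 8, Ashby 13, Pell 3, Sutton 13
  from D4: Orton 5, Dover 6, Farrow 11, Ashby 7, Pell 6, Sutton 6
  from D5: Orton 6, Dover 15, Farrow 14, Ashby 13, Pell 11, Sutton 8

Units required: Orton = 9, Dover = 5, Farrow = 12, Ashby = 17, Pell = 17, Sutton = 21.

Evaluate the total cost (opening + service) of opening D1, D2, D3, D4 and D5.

Total cost: 858

Each client site is assigned to its cheapest site among the open ones.
{D1, D2, D3, D4, D5}: Orton→D2 2·9=18, Dover→D4 6·5=30, Farrow→D1 6·12=72, Ashby→D2 4·17=68, Pell→D3 3·17=51, Sutton→D2 6·21=126. Service 365; fixed 493; total 858.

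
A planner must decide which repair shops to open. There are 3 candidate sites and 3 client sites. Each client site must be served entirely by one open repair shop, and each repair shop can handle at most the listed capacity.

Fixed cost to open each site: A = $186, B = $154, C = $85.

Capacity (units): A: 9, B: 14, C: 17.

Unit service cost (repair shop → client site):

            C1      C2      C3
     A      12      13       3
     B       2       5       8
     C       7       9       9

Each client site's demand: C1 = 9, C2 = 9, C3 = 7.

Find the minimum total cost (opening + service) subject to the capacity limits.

Open {B, C}: C1→B 2·9=18, C2→C 9·9=81, C3→C 9·7=63.
Loads: B carries 9/14, C carries 16/17. Service 162; fixed 239; total 401.
Next best feasible plan costs 410.

Minimum total cost: 401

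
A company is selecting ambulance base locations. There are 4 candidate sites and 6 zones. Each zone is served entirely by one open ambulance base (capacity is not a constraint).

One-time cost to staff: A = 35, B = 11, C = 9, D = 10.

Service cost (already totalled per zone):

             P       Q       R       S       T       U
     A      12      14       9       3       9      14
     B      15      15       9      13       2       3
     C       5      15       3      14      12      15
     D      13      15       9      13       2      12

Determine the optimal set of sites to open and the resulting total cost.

For any fixed open set, each zone goes to its cheapest open site; total = fixed + service.
{B, C}: P→C 5, Q→B 15, R→C 3, S→B 13, T→B 2, U→B 3. Service 41; fixed 20; total 61.
{B}: P→B 15, Q→B 15, R→B 9, S→B 13, T→B 2, U→B 3. Service 57; fixed 11; total 68.
{C, D}: P→C 5, Q→C 15, R→C 3, S→D 13, T→D 2, U→D 12. Service 50; fixed 19; total 69.
{A, B, C, D}: service 30 + fixed 65 = 95
No other subset beats 61.

Open B and C; minimum total cost 61.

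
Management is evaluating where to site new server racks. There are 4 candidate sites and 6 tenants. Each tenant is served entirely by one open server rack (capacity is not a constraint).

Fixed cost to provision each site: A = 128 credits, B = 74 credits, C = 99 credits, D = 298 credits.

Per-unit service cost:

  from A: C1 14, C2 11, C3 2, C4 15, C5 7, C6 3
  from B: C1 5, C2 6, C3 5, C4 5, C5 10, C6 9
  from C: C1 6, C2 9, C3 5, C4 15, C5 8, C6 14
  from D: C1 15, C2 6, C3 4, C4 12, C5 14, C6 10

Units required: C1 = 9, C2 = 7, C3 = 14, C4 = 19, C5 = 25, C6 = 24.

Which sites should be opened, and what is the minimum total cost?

Open A and B; minimum total cost 659.

For any fixed open set, each tenant goes to its cheapest open site; total = fixed + service.
{A, B}: C1→B 5·9=45, C2→B 6·7=42, C3→A 2·14=28, C4→B 5·19=95, C5→A 7·25=175, C6→A 3·24=72. Service 457; fixed 202; total 659.
{A, B, C}: service 457 + fixed 301 = 758
{B}: service 718 + fixed 74 = 792
{A, B, C, D}: C1→B 5·9=45, C2→B 6·7=42, C3→A 2·14=28, C4→B 5·19=95, C5→A 7·25=175, C6→A 3·24=72. Service 457; fixed 599; total 1056.
No other subset beats 659.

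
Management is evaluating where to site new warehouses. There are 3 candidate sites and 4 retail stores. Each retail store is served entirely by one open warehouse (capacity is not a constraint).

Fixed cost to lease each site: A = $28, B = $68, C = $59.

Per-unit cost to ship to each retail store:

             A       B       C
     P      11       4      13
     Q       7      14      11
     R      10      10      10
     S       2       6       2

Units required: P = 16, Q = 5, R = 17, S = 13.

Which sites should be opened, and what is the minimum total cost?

Open A and B; minimum total cost 391.

For any fixed open set, each retail store goes to its cheapest open site; total = fixed + service.
{A, B}: P→B 4·16=64, Q→A 7·5=35, R→A 10·17=170, S→A 2·13=26. Service 295; fixed 96; total 391.
{A}: service 407 + fixed 28 = 435
{B, C}: P→B 4·16=64, Q→C 11·5=55, R→B 10·17=170, S→C 2·13=26. Service 315; fixed 127; total 442.
{A, B, C}: service 295 + fixed 155 = 450
(All 7 nonempty subsets were checked; A and B is lowest.)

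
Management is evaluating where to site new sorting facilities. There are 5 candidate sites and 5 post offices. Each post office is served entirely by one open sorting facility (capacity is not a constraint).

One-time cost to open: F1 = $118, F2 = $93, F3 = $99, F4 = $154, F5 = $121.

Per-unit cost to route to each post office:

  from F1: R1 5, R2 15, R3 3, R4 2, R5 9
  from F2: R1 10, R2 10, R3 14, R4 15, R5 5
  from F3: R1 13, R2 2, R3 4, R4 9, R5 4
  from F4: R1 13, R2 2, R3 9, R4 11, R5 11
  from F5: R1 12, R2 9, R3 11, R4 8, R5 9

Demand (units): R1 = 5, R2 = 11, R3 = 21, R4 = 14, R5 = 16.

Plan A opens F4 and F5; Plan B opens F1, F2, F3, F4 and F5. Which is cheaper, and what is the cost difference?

Plan A: {F4, F5}: R1→F5 12·5=60, R2→F4 2·11=22, R3→F4 9·21=189, R4→F5 8·14=112, R5→F5 9·16=144. Service 527; fixed 275; total 802.
Plan B: {F1, F2, F3, F4, F5}: R1→F1 5·5=25, R2→F3 2·11=22, R3→F1 3·21=63, R4→F1 2·14=28, R5→F3 4·16=64. Service 202; fixed 585; total 787.
Difference: |802 − 787| = 15.

Plan B is cheaper by 15.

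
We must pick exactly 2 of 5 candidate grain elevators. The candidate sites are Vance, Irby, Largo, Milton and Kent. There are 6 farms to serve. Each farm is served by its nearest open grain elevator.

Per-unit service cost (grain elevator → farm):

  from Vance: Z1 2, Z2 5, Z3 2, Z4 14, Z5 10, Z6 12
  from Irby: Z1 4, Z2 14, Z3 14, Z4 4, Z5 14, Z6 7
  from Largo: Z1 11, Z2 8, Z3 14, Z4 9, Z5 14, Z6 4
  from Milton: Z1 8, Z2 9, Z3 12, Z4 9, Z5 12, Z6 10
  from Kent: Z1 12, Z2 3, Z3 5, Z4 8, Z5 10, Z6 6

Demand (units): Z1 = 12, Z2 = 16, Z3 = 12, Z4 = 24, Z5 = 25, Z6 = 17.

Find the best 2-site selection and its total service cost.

With exactly 2 open, each farm uses its cheapest among the chosen.
{Vance, Irby}: Z1→Vance 2·12=24, Z2→Vance 5·16=80, Z3→Vance 2·12=24, Z4→Irby 4·24=96, Z5→Vance 10·25=250, Z6→Irby 7·17=119. Service cost 593.
{Irby, Kent}: service cost 604
{Vance, Kent}: service cost 640
Among all 10 size-2 choices, {Vance, Irby} is lowest.

Choose Vance and Irby; total service cost 593.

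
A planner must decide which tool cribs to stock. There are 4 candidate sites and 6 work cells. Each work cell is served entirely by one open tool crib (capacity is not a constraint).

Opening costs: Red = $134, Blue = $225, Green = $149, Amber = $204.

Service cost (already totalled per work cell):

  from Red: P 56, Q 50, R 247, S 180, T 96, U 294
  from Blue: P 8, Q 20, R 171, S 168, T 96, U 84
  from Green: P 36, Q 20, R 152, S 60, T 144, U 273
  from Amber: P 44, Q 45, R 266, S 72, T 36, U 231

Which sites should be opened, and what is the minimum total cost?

Open Blue only; minimum total cost 772.

For any fixed open set, each work cell goes to its cheapest open site; total = fixed + service.
{Blue}: P→Blue 8, Q→Blue 20, R→Blue 171, S→Blue 168, T→Blue 96, U→Blue 84. Service 547; fixed 225; total 772.
{Blue, Green}: P→Blue 8, Q→Blue 20, R→Green 152, S→Green 60, T→Blue 96, U→Blue 84. Service 420; fixed 374; total 794.
{Blue, Amber}: service 391 + fixed 429 = 820
{Red, Blue, Green, Amber}: P→Blue 8, Q→Blue 20, R→Green 152, S→Green 60, T→Amber 36, U→Blue 84. Service 360; fixed 712; total 1072.
No other subset beats 772.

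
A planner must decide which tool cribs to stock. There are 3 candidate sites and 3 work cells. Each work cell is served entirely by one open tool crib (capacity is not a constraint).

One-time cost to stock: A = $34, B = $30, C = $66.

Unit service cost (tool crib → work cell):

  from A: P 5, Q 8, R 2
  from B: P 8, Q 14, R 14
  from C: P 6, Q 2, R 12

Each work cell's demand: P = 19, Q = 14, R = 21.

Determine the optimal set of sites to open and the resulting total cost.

Open A and C; minimum total cost 265.

For any fixed open set, each work cell goes to its cheapest open site; total = fixed + service.
{A, C}: P→A 5·19=95, Q→C 2·14=28, R→A 2·21=42. Service 165; fixed 100; total 265.
{A}: P→A 5·19=95, Q→A 8·14=112, R→A 2·21=42. Service 249; fixed 34; total 283.
{A, B, C}: service 165 + fixed 130 = 295
{B}: P→B 8·19=152, Q→B 14·14=196, R→B 14·21=294. Service 642; fixed 30; total 672.
(All 7 nonempty subsets were checked; A and C is lowest.)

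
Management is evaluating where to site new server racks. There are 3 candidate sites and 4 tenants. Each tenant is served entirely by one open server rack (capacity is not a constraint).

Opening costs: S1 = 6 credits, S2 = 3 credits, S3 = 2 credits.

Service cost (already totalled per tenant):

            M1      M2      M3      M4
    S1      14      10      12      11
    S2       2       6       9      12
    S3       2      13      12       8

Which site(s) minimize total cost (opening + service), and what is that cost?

Open S2 and S3; minimum total cost 30.

For any fixed open set, each tenant goes to its cheapest open site; total = fixed + service.
{S2, S3}: M1→S2 2, M2→S2 6, M3→S2 9, M4→S3 8. Service 25; fixed 5; total 30.
{S2}: M1→S2 2, M2→S2 6, M3→S2 9, M4→S2 12. Service 29; fixed 3; total 32.
{S1, S2, S3}: service 25 + fixed 11 = 36
{S3}: service 35 + fixed 2 = 37
(All 7 nonempty subsets were checked; S2 and S3 is lowest.)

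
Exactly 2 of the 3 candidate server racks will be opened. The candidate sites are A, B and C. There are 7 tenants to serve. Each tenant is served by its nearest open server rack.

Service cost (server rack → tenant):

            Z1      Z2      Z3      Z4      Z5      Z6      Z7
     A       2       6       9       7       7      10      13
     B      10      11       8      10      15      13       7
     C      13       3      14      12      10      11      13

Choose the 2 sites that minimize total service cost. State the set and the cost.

Choose A and B; total service cost 47.

With exactly 2 open, each tenant uses its cheapest among the chosen.
{A, B}: Z1→A 2, Z2→A 6, Z3→B 8, Z4→A 7, Z5→A 7, Z6→A 10, Z7→B 7. Service cost 47.
{A, C}: service cost 51
{B, C}: service cost 59
Among all 3 size-2 choices, {A, B} is lowest.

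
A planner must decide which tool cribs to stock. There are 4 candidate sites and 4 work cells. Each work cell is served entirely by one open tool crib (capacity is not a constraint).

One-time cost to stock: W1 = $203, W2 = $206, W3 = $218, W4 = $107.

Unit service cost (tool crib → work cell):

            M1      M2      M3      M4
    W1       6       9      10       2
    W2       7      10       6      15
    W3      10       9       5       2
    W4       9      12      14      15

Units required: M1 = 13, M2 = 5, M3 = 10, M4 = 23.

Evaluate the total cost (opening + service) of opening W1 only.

Total cost: 472

Each work cell is assigned to its cheapest site among the open ones.
{W1}: M1→W1 6·13=78, M2→W1 9·5=45, M3→W1 10·10=100, M4→W1 2·23=46. Service 269; fixed 203; total 472.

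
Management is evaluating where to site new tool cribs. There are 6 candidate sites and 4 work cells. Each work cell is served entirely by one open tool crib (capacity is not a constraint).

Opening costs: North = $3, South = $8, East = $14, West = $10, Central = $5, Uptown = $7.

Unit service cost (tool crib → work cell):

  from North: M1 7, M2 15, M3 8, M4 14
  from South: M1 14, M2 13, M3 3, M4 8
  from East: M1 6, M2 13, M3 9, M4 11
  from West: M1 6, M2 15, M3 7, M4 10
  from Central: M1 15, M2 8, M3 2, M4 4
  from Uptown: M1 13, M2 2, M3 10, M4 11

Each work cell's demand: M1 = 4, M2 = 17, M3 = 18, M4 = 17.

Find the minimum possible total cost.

Minimum total cost: 181

For any fixed open set, each work cell goes to its cheapest open site; total = fixed + service.
{North, Central, Uptown}: M1→North 7·4=28, M2→Uptown 2·17=34, M3→Central 2·18=36, M4→Central 4·17=68. Service 166; fixed 15; total 181.
{West, Central, Uptown}: service 162 + fixed 22 = 184
{North, West, Central, Uptown}: M1→West 6·4=24, M2→Uptown 2·17=34, M3→Central 2·18=36, M4→Central 4·17=68. Service 162; fixed 25; total 187.
{North, South, East, West, Central, Uptown}: M1→East 6·4=24, M2→Uptown 2·17=34, M3→Central 2·18=36, M4→Central 4·17=68. Service 162; fixed 47; total 209.
No other subset beats 181.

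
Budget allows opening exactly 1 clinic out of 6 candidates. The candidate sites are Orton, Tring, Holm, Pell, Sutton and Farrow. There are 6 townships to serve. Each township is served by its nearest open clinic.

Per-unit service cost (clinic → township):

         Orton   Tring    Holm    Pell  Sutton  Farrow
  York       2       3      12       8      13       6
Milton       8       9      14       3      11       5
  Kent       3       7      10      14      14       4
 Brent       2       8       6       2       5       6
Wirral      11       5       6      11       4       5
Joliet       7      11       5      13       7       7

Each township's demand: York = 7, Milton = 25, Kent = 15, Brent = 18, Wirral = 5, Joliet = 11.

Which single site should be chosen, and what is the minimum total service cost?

Choose Orton only; total service cost 427.

With exactly 1 open, each township uses its cheapest among the chosen.
{Orton}: York→Orton 2·7=14, Milton→Orton 8·25=200, Kent→Orton 3·15=45, Brent→Orton 2·18=36, Wirral→Orton 11·5=55, Joliet→Orton 7·11=77. Service cost 427.
{Farrow}: service cost 437
{Pell}: service cost 575
Among all 6 size-1 choices, {Orton} is lowest.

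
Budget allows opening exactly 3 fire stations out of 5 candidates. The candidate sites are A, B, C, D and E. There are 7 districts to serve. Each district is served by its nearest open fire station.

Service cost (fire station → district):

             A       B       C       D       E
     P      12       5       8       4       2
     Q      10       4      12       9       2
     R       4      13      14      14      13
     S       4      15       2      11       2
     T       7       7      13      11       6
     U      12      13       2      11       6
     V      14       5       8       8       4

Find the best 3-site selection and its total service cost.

Choose A, C and E; total service cost 22.

With exactly 3 open, each district uses its cheapest among the chosen.
{A, C, E}: P→E 2, Q→E 2, R→A 4, S→C 2, T→E 6, U→C 2, V→E 4. Service cost 22.
{A, B, E}: service cost 26
{A, D, E}: service cost 26
Among all 10 size-3 choices, {A, C, E} is lowest.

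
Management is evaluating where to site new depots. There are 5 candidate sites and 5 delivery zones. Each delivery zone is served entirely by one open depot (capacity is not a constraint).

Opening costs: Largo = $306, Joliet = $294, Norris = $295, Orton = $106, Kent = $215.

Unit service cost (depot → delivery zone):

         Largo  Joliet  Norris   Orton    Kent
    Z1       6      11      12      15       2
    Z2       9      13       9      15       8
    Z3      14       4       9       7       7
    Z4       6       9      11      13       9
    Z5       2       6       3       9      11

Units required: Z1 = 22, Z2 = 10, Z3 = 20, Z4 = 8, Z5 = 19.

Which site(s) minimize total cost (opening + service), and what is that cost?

For any fixed open set, each delivery zone goes to its cheapest open site; total = fixed + service.
{Kent}: Z1→Kent 2·22=44, Z2→Kent 8·10=80, Z3→Kent 7·20=140, Z4→Kent 9·8=72, Z5→Kent 11·19=209. Service 545; fixed 215; total 760.
{Orton, Kent}: service 507 + fixed 321 = 828
{Largo, Orton}: Z1→Largo 6·22=132, Z2→Largo 9·10=90, Z3→Orton 7·20=140, Z4→Largo 6·8=48, Z5→Largo 2·19=38. Service 448; fixed 412; total 860.
{Largo, Joliet, Norris, Orton, Kent}: service 290 + fixed 1216 = 1506
No other subset beats 760.

Open Kent only; minimum total cost 760.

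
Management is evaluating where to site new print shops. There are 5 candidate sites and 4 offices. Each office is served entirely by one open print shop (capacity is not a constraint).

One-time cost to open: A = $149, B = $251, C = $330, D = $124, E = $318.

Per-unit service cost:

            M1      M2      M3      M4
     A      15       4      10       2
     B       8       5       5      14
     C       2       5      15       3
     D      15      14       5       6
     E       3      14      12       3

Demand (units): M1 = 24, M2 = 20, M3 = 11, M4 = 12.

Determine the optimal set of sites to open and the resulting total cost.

Open C only; minimum total cost 679.

For any fixed open set, each office goes to its cheapest open site; total = fixed + service.
{C}: M1→C 2·24=48, M2→C 5·20=100, M3→C 15·11=165, M4→C 3·12=36. Service 349; fixed 330; total 679.
{C, D}: service 239 + fixed 454 = 693
{A}: M1→A 15·24=360, M2→A 4·20=80, M3→A 10·11=110, M4→A 2·12=24. Service 574; fixed 149; total 723.
{A, B, C, D, E}: service 207 + fixed 1172 = 1379
No other subset beats 679.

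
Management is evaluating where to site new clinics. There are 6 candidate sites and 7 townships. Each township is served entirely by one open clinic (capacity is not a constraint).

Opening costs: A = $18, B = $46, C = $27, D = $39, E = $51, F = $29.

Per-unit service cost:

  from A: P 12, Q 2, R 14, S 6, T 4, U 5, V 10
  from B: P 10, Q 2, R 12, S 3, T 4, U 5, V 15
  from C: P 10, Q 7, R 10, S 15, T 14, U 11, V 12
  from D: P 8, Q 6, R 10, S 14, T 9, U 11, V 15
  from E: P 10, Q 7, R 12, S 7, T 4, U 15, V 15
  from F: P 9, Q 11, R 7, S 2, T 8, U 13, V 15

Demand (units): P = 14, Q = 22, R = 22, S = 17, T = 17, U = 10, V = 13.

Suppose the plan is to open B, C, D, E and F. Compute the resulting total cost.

Each township is assigned to its cheapest site among the open ones.
{B, C, D, E, F}: P→D 8·14=112, Q→B 2·22=44, R→F 7·22=154, S→F 2·17=34, T→B 4·17=68, U→B 5·10=50, V→C 12·13=156. Service 618; fixed 192; total 810.

Total cost: 810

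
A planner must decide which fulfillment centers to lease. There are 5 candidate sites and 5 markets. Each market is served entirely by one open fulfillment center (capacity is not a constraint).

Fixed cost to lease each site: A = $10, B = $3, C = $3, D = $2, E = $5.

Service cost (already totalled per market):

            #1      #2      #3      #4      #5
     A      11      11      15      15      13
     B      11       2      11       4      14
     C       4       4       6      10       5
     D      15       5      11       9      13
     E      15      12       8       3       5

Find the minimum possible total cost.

Minimum total cost: 27

For any fixed open set, each market goes to its cheapest open site; total = fixed + service.
{B, C}: #1→C 4, #2→B 2, #3→C 6, #4→B 4, #5→C 5. Service 21; fixed 6; total 27.
{B, C, D}: #1→C 4, #2→B 2, #3→C 6, #4→B 4, #5→C 5. Service 21; fixed 8; total 29.
{C, E}: service 22 + fixed 8 = 30
{A, B, C, D, E}: #1→C 4, #2→B 2, #3→C 6, #4→E 3, #5→C 5. Service 20; fixed 23; total 43.
No other subset beats 27.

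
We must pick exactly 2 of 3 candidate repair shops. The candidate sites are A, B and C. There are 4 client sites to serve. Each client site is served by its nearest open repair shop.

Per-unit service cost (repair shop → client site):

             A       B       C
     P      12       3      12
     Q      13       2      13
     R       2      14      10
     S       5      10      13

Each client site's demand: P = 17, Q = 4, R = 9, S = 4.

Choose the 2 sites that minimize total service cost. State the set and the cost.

Choose A and B; total service cost 97.

With exactly 2 open, each client site uses its cheapest among the chosen.
{A, B}: P→B 3·17=51, Q→B 2·4=8, R→A 2·9=18, S→A 5·4=20. Service cost 97.
{B, C}: service cost 189
{A, C}: service cost 294
Among all 3 size-2 choices, {A, B} is lowest.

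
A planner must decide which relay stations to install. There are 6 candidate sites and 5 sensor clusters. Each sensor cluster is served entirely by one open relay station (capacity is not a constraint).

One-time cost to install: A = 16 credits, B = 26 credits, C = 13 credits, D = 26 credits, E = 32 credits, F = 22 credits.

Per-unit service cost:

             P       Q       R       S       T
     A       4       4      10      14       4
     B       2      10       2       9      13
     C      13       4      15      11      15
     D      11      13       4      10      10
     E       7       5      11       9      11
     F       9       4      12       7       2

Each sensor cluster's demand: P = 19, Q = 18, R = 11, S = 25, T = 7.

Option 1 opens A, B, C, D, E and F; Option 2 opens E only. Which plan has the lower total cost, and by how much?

Option 1: {A, B, C, D, E, F}: P→B 2·19=38, Q→A 4·18=72, R→B 2·11=22, S→F 7·25=175, T→F 2·7=14. Service 321; fixed 135; total 456.
Option 2: {E}: P→E 7·19=133, Q→E 5·18=90, R→E 11·11=121, S→E 9·25=225, T→E 11·7=77. Service 646; fixed 32; total 678.
Difference: |456 − 678| = 222.

Option 1 is cheaper by 222.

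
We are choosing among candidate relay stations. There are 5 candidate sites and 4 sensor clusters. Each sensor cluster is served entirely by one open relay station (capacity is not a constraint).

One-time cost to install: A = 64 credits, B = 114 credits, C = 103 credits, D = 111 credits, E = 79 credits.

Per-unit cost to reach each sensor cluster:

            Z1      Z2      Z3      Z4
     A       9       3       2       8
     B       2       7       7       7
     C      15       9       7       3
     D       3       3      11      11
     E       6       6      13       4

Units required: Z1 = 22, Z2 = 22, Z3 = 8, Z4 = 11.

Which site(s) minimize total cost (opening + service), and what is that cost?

For any fixed open set, each sensor cluster goes to its cheapest open site; total = fixed + service.
{A, B}: Z1→B 2·22=44, Z2→A 3·22=66, Z3→A 2·8=16, Z4→B 7·11=77. Service 203; fixed 178; total 381.
{A, E}: service 258 + fixed 143 = 401
{A, D}: service 236 + fixed 175 = 411
{A, B, C, D, E}: service 159 + fixed 471 = 630
No other subset beats 381.

Open A and B; minimum total cost 381.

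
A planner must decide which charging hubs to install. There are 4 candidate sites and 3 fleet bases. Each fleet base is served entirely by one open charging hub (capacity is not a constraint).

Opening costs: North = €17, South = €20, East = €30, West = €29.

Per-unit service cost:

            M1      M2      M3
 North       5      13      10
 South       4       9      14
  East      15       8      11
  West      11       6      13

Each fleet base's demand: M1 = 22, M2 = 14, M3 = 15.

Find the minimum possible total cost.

For any fixed open set, each fleet base goes to its cheapest open site; total = fixed + service.
{North, South, West}: M1→South 4·22=88, M2→West 6·14=84, M3→North 10·15=150. Service 322; fixed 66; total 388.
{North, West}: service 344 + fixed 46 = 390
{North, South}: M1→South 4·22=88, M2→South 9·14=126, M3→North 10·15=150. Service 364; fixed 37; total 401.
{North, South, East, West}: service 322 + fixed 96 = 418
No other subset beats 388.

Minimum total cost: 388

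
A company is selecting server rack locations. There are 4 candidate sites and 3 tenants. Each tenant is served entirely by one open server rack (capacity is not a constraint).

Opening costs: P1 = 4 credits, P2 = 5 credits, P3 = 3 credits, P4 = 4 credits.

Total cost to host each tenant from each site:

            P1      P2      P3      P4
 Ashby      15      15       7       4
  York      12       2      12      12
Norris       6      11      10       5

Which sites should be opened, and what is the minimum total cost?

For any fixed open set, each tenant goes to its cheapest open site; total = fixed + service.
{P2, P4}: Ashby→P4 4, York→P2 2, Norris→P4 5. Service 11; fixed 9; total 20.
{P2, P3, P4}: service 11 + fixed 12 = 23
{P1, P2, P4}: Ashby→P4 4, York→P2 2, Norris→P4 5. Service 11; fixed 13; total 24.
{P1, P2, P3, P4}: Ashby→P4 4, York→P2 2, Norris→P4 5. Service 11; fixed 16; total 27.
(All 15 nonempty subsets were checked; P2 and P4 is lowest.)

Open P2 and P4; minimum total cost 20.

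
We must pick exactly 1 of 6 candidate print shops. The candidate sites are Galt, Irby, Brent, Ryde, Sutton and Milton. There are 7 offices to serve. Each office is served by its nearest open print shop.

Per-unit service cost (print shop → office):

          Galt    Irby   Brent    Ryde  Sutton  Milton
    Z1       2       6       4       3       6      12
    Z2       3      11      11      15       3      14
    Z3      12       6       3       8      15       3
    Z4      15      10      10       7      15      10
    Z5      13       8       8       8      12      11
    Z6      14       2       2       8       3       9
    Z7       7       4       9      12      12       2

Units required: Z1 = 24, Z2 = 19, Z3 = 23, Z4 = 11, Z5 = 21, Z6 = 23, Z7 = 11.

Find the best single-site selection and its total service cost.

With exactly 1 open, each office uses its cheapest among the chosen.
{Brent}: Z1→Brent 4·24=96, Z2→Brent 11·19=209, Z3→Brent 3·23=69, Z4→Brent 10·11=110, Z5→Brent 8·21=168, Z6→Brent 2·23=46, Z7→Brent 9·11=99. Service cost 797.
{Irby}: service cost 859
{Ryde}: service cost 1102
Among all 6 size-1 choices, {Brent} is lowest.

Choose Brent only; total service cost 797.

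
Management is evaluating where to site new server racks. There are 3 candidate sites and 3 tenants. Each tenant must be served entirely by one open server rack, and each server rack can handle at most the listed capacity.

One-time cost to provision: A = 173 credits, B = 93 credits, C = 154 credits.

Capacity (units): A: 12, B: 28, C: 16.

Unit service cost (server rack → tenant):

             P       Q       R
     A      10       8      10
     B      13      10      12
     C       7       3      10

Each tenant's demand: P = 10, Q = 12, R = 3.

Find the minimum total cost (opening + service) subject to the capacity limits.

Minimum total cost: 379

Open {B}: P→B 13·10=130, Q→B 10·12=120, R→B 12·3=36.
Loads: B carries 25/28. Service 286; fixed 93; total 379.
Next best feasible plan costs 443.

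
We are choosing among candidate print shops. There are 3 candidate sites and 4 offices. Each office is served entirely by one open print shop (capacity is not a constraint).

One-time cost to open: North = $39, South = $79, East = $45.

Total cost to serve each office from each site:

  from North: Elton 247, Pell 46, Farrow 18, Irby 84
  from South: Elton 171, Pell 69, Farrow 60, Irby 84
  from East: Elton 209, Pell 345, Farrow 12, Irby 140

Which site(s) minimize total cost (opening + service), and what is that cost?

For any fixed open set, each office goes to its cheapest open site; total = fixed + service.
{North}: Elton→North 247, Pell→North 46, Farrow→North 18, Irby→North 84. Service 395; fixed 39; total 434.
{North, East}: Elton→East 209, Pell→North 46, Farrow→East 12, Irby→North 84. Service 351; fixed 84; total 435.
{North, South}: service 319 + fixed 118 = 437
{North, South, East}: Elton→South 171, Pell→North 46, Farrow→East 12, Irby→North 84. Service 313; fixed 163; total 476.
No other subset beats 434.

Open North only; minimum total cost 434.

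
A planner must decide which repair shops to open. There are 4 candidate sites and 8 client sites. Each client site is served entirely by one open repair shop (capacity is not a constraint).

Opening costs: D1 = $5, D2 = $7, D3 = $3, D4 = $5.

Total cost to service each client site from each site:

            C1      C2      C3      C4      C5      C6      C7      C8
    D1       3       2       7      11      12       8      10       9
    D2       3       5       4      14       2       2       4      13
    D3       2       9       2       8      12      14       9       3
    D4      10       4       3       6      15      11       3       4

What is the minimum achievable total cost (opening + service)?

For any fixed open set, each client site goes to its cheapest open site; total = fixed + service.
{D2, D3}: C1→D3 2, C2→D2 5, C3→D3 2, C4→D3 8, C5→D2 2, C6→D2 2, C7→D2 4, C8→D3 3. Service 28; fixed 10; total 38.
{D2, D3, D4}: service 24 + fixed 15 = 39
{D2, D4}: C1→D2 3, C2→D4 4, C3→D4 3, C4→D4 6, C5→D2 2, C6→D2 2, C7→D4 3, C8→D4 4. Service 27; fixed 12; total 39.
{D1, D2, D3, D4}: service 22 + fixed 20 = 42
No other subset beats 38.

Minimum total cost: 38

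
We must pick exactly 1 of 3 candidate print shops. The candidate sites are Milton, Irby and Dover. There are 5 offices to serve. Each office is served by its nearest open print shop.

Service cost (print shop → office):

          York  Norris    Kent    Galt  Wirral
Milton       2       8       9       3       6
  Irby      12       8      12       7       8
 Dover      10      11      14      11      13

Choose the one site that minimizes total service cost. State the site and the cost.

Choose Milton only; total service cost 28.

With exactly 1 open, each office uses its cheapest among the chosen.
{Milton}: York→Milton 2, Norris→Milton 8, Kent→Milton 9, Galt→Milton 3, Wirral→Milton 6. Service cost 28.
{Irby}: service cost 47
{Dover}: service cost 59
Among all 3 size-1 choices, {Milton} is lowest.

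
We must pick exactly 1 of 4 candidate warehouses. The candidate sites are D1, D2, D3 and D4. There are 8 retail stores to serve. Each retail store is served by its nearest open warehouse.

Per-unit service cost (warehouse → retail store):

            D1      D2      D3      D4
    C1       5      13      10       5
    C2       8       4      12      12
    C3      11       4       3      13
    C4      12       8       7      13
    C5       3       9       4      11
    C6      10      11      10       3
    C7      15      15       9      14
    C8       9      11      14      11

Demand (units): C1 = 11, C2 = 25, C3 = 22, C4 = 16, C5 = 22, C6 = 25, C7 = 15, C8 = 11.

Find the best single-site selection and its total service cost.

With exactly 1 open, each retail store uses its cheapest among the chosen.
{D3}: C1→D3 10·11=110, C2→D3 12·25=300, C3→D3 3·22=66, C4→D3 7·16=112, C5→D3 4·22=88, C6→D3 10·25=250, C7→D3 9·15=135, C8→D3 14·11=154. Service cost 1215.
{D2}: service cost 1278
{D1}: service cost 1329
Among all 4 size-1 choices, {D3} is lowest.

Choose D3 only; total service cost 1215.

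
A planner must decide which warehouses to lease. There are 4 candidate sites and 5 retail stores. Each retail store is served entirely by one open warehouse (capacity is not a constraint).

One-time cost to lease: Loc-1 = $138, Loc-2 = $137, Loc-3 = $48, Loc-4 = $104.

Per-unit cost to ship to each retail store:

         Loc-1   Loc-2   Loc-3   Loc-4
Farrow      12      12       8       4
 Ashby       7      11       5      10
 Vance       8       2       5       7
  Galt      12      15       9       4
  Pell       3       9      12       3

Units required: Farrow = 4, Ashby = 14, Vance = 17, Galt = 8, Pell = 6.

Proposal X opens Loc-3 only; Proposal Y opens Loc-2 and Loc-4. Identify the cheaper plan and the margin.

Proposal X is cheaper by 102.

Proposal X: {Loc-3}: Farrow→Loc-3 8·4=32, Ashby→Loc-3 5·14=70, Vance→Loc-3 5·17=85, Galt→Loc-3 9·8=72, Pell→Loc-3 12·6=72. Service 331; fixed 48; total 379.
Proposal Y: {Loc-2, Loc-4}: Farrow→Loc-4 4·4=16, Ashby→Loc-4 10·14=140, Vance→Loc-2 2·17=34, Galt→Loc-4 4·8=32, Pell→Loc-4 3·6=18. Service 240; fixed 241; total 481.
Difference: |379 − 481| = 102.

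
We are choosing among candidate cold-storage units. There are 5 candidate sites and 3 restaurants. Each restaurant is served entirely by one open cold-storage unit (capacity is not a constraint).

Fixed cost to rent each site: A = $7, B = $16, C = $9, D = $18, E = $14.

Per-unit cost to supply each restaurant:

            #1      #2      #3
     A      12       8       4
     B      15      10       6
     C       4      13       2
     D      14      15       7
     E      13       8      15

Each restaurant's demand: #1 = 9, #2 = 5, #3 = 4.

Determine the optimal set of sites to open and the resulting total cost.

Open A and C; minimum total cost 100.

For any fixed open set, each restaurant goes to its cheapest open site; total = fixed + service.
{A, C}: #1→C 4·9=36, #2→A 8·5=40, #3→C 2·4=8. Service 84; fixed 16; total 100.
{C, E}: #1→C 4·9=36, #2→E 8·5=40, #3→C 2·4=8. Service 84; fixed 23; total 107.
{A, C, E}: service 84 + fixed 30 = 114
{A, B, C, D, E}: service 84 + fixed 64 = 148
No other subset beats 100.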